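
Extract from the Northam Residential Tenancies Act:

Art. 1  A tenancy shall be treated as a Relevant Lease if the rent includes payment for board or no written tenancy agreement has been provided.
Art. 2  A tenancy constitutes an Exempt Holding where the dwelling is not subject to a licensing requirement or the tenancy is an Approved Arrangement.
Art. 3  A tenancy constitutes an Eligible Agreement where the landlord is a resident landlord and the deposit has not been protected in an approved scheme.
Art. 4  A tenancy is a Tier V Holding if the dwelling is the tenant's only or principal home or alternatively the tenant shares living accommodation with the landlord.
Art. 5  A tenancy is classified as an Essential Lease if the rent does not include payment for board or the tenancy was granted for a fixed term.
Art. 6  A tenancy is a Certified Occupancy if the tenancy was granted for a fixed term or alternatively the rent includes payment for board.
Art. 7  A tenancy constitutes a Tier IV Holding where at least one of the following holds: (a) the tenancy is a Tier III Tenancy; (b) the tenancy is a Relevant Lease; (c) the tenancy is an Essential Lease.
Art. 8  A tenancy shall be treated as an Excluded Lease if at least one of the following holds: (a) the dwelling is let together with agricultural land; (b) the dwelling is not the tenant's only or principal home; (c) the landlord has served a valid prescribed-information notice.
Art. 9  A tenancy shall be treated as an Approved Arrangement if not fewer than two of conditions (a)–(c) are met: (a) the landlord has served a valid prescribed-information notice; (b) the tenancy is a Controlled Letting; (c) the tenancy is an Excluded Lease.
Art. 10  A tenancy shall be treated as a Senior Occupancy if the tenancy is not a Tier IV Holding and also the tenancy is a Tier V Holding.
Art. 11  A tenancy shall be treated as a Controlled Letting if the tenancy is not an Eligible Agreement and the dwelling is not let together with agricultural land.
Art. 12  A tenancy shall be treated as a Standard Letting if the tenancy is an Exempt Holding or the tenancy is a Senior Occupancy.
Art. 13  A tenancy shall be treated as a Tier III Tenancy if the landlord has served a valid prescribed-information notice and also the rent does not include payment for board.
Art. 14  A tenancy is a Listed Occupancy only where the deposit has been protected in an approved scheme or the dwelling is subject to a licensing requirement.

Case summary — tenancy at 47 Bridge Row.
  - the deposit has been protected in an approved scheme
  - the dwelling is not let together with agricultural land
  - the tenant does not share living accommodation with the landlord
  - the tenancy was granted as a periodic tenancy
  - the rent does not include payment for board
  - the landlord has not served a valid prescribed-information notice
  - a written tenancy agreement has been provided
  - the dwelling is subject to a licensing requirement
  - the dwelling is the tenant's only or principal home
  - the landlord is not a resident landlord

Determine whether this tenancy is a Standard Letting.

No

article 3 — Eligible Agreement: [the landlord is a resident landlord? no] AND [the deposit has not been protected in an approved scheme? no] → not satisfied.
article 11 — Controlled Letting: [not an Eligible Agreement (article 3)? yes] AND [the dwelling is not let together with agricultural land? yes] → satisfied.
article 8 — Excluded Lease: [the dwelling is let together with agricultural land? no] OR [the dwelling is not the tenant's only or principal home? no] OR [the landlord has served a valid prescribed-information notice? no] → not satisfied.
article 9 — Approved Arrangement: the landlord has served a valid prescribed-information notice? no; Controlled Letting (article 11)? yes; Excluded Lease (article 8)? no — 1 of 3 hold (need ≥2) → not satisfied.
article 2 — Exempt Holding: [the dwelling is not subject to a licensing requirement? no] OR [Approved Arrangement (article 9)? no] → not satisfied.
article 13 — Tier III Tenancy: [the landlord has served a valid prescribed-information notice? no] AND [the rent does not include payment for board? yes] → not satisfied.
article 1 — Relevant Lease: [the rent includes payment for board? no] OR [no written tenancy agreement has been provided? no] → not satisfied.
article 5 — Essential Lease: [the rent does not include payment for board? yes] OR [the tenancy was granted for a fixed term? no] → satisfied.
article 7 — Tier IV Holding: [Tier III Tenancy (article 13)? no] OR [Relevant Lease (article 1)? no] OR [Essential Lease (article 5)? yes] → satisfied.
article 4 — Tier V Holding: [the dwelling is the tenant's only or principal home? yes] OR [the tenant shares living accommodation with the landlord? no] → satisfied.
article 10 — Senior Occupancy: [not a Tier IV Holding (article 7)? no] AND [Tier V Holding (article 4)? yes] → not satisfied.
article 12 — Standard Letting: [Exempt Holding (article 2)? no] OR [Senior Occupancy (article 10)? no] → not satisfied.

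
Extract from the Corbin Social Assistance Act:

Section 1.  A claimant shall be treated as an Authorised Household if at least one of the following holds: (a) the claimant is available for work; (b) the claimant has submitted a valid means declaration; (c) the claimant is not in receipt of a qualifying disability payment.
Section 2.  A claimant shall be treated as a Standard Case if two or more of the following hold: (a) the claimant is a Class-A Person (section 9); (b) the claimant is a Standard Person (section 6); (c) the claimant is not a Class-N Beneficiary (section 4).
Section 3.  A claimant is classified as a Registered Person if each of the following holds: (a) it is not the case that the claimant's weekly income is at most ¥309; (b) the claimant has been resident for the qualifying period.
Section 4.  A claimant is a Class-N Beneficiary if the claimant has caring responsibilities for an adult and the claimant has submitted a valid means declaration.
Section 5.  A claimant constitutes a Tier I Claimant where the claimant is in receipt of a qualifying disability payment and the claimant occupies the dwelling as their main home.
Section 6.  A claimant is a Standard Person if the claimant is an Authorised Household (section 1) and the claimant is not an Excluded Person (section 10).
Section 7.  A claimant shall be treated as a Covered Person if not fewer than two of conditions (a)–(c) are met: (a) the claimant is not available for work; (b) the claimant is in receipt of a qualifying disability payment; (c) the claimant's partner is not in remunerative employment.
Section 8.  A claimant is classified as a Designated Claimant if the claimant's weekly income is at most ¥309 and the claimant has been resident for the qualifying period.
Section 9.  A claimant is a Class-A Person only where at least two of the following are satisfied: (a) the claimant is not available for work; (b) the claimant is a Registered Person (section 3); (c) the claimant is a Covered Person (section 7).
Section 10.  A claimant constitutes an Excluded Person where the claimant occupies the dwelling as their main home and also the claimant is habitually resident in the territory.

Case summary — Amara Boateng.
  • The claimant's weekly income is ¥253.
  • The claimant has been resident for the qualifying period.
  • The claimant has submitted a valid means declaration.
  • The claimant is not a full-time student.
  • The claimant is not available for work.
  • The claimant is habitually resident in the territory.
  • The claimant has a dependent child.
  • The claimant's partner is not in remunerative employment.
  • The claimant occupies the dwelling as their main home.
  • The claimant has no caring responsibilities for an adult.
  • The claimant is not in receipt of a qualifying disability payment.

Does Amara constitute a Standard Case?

section 3 — Registered Person: [claimant's weekly income: ¥253 ≤ ¥309? yes, so negated condition no] AND [the claimant has been resident for the qualifying period? yes] → not satisfied.
section 7 — Covered Person: the claimant is not available for work? yes; the claimant is in receipt of a qualifying disability payment? no; the claimant's partner is not in remunerative employment? yes — 2 of 3 hold (need ≥2) → satisfied.
section 9 — Class-A Person: the claimant is not available for work? yes; Registered Person (section 3)? no; Covered Person (section 7)? yes — 2 of 3 hold (need ≥2) → satisfied.
section 1 — Authorised Household: [the claimant is available for work? no] OR [the claimant has submitted a valid means declaration? yes] OR [the claimant is not in receipt of a qualifying disability payment? yes] → satisfied.
section 10 — Excluded Person: [the claimant occupies the dwelling as their main home? yes] AND [the claimant is habitually resident in the territory? yes] → satisfied.
section 6 — Standard Person: [Authorised Household (section 1)? yes] AND [not an Excluded Person (section 10)? no] → not satisfied.
section 4 — Class-N Beneficiary: [the claimant has caring responsibilities for an adult? no] AND [the claimant has submitted a valid means declaration? yes] → not satisfied.
section 2 — Standard Case: Class-A Person (section 9)? yes; Standard Person (section 6)? no; not a Class-N Beneficiary (section 4)? yes — 2 of 3 hold (need ≥2) → satisfied.

Yes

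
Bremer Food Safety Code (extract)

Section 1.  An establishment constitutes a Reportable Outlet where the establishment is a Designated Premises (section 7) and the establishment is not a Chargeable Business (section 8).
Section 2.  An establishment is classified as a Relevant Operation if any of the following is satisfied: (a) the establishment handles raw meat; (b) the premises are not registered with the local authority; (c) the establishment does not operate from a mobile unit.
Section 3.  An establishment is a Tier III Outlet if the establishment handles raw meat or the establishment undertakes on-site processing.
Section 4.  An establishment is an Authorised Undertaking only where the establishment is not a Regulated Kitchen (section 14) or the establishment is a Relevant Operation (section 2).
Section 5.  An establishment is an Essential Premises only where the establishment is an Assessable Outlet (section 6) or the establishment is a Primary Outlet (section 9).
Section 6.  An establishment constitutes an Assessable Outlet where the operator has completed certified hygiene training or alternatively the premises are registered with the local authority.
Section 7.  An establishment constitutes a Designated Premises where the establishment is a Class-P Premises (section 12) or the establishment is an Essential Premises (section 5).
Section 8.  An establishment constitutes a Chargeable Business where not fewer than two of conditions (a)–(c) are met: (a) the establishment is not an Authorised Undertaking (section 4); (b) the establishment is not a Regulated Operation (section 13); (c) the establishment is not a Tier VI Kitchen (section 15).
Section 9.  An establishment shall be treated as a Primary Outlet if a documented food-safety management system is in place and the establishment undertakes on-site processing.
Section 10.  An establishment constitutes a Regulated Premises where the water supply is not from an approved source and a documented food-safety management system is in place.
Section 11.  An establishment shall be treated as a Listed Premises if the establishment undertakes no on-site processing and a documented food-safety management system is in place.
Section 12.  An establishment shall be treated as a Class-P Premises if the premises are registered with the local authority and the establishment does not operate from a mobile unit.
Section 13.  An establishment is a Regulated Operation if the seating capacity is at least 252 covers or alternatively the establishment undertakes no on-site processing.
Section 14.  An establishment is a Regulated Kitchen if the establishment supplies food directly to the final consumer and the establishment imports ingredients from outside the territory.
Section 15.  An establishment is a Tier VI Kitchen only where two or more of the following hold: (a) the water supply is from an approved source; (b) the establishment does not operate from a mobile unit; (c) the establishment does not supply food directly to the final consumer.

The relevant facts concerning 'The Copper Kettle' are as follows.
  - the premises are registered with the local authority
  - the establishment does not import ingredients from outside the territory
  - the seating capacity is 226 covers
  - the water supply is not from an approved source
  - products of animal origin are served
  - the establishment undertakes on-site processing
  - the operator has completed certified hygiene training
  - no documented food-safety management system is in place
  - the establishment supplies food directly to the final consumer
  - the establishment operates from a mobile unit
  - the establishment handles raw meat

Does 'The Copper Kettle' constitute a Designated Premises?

section 12 — Class-P Premises: [the premises are registered with the local authority? yes] AND [the establishment does not operate from a mobile unit? no] → not satisfied.
section 6 — Assessable Outlet: [the operator has completed certified hygiene training? yes] OR [the premises are registered with the local authority? yes] → satisfied.
section 9 — Primary Outlet: [a documented food-safety management system is in place? no] AND [the establishment undertakes on-site processing? yes] → not satisfied.
section 5 — Essential Premises: [Assessable Outlet (section 6)? yes] OR [Primary Outlet (section 9)? no] → satisfied.
section 7 — Designated Premises: [Class-P Premises (section 12)? no] OR [Essential Premises (section 5)? yes] → satisfied.

Yes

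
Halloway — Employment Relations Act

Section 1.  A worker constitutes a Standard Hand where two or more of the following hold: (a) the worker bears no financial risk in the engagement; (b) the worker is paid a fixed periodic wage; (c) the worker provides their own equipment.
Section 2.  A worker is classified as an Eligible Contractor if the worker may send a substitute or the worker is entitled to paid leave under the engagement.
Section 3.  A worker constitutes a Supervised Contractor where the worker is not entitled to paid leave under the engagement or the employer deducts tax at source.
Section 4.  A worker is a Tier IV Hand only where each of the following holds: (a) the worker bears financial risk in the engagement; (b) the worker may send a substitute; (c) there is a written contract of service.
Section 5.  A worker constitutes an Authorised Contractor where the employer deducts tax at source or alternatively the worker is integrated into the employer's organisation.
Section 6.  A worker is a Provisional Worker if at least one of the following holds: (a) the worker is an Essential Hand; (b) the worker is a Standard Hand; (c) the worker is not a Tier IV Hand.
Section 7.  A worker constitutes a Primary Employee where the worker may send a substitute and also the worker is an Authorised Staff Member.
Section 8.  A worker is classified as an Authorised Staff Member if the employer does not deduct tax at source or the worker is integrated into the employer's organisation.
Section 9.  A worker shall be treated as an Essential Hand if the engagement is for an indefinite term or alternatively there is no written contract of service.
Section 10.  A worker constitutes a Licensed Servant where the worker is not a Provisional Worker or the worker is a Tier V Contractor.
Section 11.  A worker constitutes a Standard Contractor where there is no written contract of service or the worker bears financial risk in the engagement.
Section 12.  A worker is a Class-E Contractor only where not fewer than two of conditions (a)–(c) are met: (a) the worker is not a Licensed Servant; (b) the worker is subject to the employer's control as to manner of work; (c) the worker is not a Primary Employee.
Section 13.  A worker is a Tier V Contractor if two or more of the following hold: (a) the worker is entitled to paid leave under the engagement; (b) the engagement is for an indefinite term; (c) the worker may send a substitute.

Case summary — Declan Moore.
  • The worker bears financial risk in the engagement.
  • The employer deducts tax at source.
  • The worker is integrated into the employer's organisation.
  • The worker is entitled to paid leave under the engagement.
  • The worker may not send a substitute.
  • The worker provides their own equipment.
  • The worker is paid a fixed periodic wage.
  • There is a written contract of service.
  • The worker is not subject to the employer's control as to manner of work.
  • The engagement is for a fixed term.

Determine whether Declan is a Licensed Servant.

Under section 9: the engagement is for an indefinite term? no; or there is no written contract of service? no. So the worker is not an Essential Hand.
Under section 1: the worker bears no financial risk in the engagement? no; the worker is paid a fixed periodic wage? yes; the worker provides their own equipment? yes — 2 of 3 hold (need ≥2) → satisfied.
Under section 4: the worker bears financial risk in the engagement? yes; and the worker may send a substitute? no; and there is a written contract of service? yes. So the worker is not a Tier IV Hand.
Under section 6: Essential Hand (section 9)? no; or Standard Hand (section 1)? yes; or not a Tier IV Hand (section 4)? yes. So the worker is a Provisional Worker.
Under section 13: the worker is entitled to paid leave under the engagement? yes; the engagement is for an indefinite term? no; the worker may send a substitute? no — 1 of 3 hold (need ≥2) → not satisfied.
Under section 10: not a Provisional Worker (section 6)? no; or Tier V Contractor (section 13)? no. So the worker is not a Licensed Servant.

No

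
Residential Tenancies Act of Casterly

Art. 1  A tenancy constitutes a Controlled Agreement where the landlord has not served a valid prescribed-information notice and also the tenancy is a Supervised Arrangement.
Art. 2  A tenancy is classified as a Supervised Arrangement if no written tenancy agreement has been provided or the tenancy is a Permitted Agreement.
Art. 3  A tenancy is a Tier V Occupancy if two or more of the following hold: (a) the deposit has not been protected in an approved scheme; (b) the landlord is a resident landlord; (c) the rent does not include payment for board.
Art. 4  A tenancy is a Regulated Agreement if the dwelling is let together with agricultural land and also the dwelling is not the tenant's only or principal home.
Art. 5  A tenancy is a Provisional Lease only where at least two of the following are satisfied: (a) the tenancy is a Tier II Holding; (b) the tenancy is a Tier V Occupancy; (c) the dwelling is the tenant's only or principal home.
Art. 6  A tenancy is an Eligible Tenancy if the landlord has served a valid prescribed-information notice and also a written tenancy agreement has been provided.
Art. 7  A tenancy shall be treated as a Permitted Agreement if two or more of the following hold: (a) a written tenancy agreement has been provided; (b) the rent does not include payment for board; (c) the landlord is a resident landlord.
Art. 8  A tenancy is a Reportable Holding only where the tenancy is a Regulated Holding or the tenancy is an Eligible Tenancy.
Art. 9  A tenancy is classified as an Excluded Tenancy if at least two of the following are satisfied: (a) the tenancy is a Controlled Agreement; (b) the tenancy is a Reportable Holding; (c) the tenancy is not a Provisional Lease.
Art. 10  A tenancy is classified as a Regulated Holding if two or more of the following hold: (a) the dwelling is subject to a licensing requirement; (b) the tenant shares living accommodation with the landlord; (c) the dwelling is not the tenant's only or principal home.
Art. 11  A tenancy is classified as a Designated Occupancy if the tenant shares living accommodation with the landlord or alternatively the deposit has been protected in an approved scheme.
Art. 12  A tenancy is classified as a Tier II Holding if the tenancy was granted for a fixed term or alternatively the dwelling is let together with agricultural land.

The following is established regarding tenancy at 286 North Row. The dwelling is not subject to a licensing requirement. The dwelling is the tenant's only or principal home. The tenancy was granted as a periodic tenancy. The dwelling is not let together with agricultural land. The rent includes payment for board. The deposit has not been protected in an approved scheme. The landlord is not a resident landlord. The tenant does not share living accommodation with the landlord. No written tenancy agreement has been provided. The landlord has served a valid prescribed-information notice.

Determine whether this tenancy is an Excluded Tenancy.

No

article 7 — Permitted Agreement: a written tenancy agreement has been provided? no; the rent does not include payment for board? no; the landlord is a resident landlord? no — 0 of 3 hold (need ≥2) → not satisfied.
article 2 — Supervised Arrangement: [no written tenancy agreement has been provided? yes] OR [Permitted Agreement (article 7)? no] → satisfied.
article 1 — Controlled Agreement: [the landlord has not served a valid prescribed-information notice? no] AND [Supervised Arrangement (article 2)? yes] → not satisfied.
article 10 — Regulated Holding: the dwelling is subject to a licensing requirement? no; the tenant shares living accommodation with the landlord? no; the dwelling is not the tenant's only or principal home? no — 0 of 3 hold (need ≥2) → not satisfied.
article 6 — Eligible Tenancy: [the landlord has served a valid prescribed-information notice? yes] AND [a written tenancy agreement has been provided? no] → not satisfied.
article 8 — Reportable Holding: [Regulated Holding (article 10)? no] OR [Eligible Tenancy (article 6)? no] → not satisfied.
article 12 — Tier II Holding: [the tenancy was granted for a fixed term? no] OR [the dwelling is let together with agricultural land? no] → not satisfied.
article 3 — Tier V Occupancy: the deposit has not been protected in an approved scheme? yes; the landlord is a resident landlord? no; the rent does not include payment for board? no — 1 of 3 hold (need ≥2) → not satisfied.
article 5 — Provisional Lease: Tier II Holding (article 12)? no; Tier V Occupancy (article 3)? no; the dwelling is the tenant's only or principal home? yes — 1 of 3 hold (need ≥2) → not satisfied.
article 9 — Excluded Tenancy: Controlled Agreement (article 1)? no; Reportable Holding (article 8)? no; not a Provisional Lease (article 5)? yes — 1 of 3 hold (need ≥2) → not satisfied.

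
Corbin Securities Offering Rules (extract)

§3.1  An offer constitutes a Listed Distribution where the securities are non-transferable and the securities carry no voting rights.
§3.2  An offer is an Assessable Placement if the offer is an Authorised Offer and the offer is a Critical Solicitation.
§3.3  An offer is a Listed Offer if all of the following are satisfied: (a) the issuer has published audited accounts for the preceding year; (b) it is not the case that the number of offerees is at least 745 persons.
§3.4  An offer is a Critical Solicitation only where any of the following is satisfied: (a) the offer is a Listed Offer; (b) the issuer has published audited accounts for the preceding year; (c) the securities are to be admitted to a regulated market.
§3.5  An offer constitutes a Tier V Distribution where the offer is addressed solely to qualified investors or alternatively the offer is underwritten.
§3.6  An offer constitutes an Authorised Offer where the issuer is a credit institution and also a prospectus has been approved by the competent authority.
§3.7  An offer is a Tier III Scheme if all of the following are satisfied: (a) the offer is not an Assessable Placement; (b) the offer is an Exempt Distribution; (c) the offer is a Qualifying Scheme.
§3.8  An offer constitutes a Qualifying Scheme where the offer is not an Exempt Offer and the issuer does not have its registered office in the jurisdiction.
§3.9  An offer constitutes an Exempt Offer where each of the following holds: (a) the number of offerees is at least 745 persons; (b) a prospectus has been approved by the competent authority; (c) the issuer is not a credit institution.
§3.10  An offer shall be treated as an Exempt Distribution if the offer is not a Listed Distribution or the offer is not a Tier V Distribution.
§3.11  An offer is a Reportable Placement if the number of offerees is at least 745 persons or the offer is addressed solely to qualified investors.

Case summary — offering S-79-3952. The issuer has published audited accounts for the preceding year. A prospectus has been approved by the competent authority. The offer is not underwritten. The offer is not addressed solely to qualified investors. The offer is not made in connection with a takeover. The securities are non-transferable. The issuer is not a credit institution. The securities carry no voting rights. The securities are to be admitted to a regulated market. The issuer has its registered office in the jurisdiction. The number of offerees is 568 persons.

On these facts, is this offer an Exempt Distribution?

§3.1 — Listed Distribution: [the securities are non-transferable? yes] AND [the securities carry no voting rights? yes] → satisfied.
§3.5 — Tier V Distribution: [the offer is addressed solely to qualified investors? no] OR [the offer is underwritten? no] → not satisfied.
§3.10 — Exempt Distribution: [not a Listed Distribution (§3.1)? no] OR [not a Tier V Distribution (§3.5)? yes] → satisfied.

Yes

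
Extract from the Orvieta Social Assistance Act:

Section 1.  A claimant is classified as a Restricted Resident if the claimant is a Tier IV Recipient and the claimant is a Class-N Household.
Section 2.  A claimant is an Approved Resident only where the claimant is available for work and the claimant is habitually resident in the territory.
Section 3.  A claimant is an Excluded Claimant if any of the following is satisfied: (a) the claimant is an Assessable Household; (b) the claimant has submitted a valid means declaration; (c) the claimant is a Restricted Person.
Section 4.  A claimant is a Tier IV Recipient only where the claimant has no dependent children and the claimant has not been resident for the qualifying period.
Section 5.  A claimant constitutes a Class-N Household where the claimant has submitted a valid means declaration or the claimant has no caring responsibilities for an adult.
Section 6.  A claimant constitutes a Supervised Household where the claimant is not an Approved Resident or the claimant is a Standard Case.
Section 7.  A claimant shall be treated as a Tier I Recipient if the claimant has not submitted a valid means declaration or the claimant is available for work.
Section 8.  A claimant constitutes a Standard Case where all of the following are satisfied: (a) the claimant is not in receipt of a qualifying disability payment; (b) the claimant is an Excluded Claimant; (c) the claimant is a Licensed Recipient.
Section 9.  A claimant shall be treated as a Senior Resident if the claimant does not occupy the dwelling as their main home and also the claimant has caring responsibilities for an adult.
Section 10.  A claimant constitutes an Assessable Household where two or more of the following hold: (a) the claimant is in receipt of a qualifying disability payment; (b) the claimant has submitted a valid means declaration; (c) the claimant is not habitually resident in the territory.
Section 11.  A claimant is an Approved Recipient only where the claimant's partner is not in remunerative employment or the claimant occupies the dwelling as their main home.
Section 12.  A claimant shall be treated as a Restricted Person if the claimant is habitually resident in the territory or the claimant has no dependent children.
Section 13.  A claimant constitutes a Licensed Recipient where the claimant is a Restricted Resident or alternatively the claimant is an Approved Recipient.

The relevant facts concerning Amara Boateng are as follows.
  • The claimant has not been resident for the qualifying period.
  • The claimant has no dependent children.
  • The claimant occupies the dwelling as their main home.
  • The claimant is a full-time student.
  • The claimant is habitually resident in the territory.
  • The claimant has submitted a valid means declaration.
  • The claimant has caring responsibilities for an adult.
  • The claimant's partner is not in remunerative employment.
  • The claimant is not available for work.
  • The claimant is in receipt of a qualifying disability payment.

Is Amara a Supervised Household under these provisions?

Yes

section 2 — Approved Resident: [the claimant is available for work? no] AND [the claimant is habitually resident in the territory? yes] → not satisfied.
section 10 — Assessable Household: the claimant is in receipt of a qualifying disability payment? yes; the claimant has submitted a valid means declaration? yes; the claimant is not habitually resident in the territory? no — 2 of 3 hold (need ≥2) → satisfied.
section 12 — Restricted Person: [the claimant is habitually resident in the territory? yes] OR [the claimant has no dependent children? yes] → satisfied.
section 3 — Excluded Claimant: [Assessable Household (section 10)? yes] OR [the claimant has submitted a valid means declaration? yes] OR [Restricted Person (section 12)? yes] → satisfied.
section 4 — Tier IV Recipient: [the claimant has no dependent children? yes] AND [the claimant has not been resident for the qualifying period? yes] → satisfied.
section 5 — Class-N Household: [the claimant has submitted a valid means declaration? yes] OR [the claimant has no caring responsibilities for an adult? no] → satisfied.
section 1 — Restricted Resident: [Tier IV Recipient (section 4)? yes] AND [Class-N Household (section 5)? yes] → satisfied.
section 11 — Approved Recipient: [the claimant's partner is not in remunerative employment? yes] OR [the claimant occupies the dwelling as their main home? yes] → satisfied.
section 13 — Licensed Recipient: [Restricted Resident (section 1)? yes] OR [Approved Recipient (section 11)? yes] → satisfied.
section 8 — Standard Case: [the claimant is not in receipt of a qualifying disability payment? no] AND [Excluded Claimant (section 3)? yes] AND [Licensed Recipient (section 13)? yes] → not satisfied.
section 6 — Supervised Household: [not an Approved Resident (section 2)? yes] OR [Standard Case (section 8)? no] → satisfied.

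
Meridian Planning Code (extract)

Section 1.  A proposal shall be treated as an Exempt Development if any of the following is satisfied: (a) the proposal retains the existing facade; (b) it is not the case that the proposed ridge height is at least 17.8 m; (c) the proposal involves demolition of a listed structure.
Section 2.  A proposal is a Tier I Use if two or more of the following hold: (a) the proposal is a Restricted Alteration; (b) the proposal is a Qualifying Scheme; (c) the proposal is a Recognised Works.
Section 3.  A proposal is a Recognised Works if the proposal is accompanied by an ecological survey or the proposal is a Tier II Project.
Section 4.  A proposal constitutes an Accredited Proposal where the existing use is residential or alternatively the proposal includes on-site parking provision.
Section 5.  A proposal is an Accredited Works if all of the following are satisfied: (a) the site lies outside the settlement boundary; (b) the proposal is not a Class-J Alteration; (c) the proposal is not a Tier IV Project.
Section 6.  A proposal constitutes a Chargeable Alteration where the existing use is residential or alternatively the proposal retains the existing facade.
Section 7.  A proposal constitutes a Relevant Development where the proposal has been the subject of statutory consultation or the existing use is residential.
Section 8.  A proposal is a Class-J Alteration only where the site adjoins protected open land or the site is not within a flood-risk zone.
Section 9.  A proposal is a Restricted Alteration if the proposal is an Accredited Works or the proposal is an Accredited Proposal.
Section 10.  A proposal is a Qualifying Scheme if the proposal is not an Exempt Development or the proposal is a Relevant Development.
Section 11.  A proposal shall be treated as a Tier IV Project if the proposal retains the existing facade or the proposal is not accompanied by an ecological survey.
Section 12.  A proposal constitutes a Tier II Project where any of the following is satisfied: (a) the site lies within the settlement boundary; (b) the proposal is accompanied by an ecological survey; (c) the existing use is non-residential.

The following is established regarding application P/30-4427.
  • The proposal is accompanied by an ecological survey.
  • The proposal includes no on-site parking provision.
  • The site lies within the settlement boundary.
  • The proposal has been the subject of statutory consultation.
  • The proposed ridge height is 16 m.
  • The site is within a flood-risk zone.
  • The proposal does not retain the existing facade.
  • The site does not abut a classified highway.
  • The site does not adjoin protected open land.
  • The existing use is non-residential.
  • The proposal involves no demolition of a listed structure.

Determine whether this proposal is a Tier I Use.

section 8 — Class-J Alteration: [the site adjoins protected open land? no] OR [the site is not within a flood-risk zone? no] → not satisfied.
section 11 — Tier IV Project: [the proposal retains the existing facade? no] OR [the proposal is not accompanied by an ecological survey? no] → not satisfied.
section 5 — Accredited Works: [the site lies outside the settlement boundary? no] AND [not a Class-J Alteration (section 8)? yes] AND [not a Tier IV Project (section 11)? yes] → not satisfied.
section 4 — Accredited Proposal: [the existing use is residential? no] OR [the proposal includes on-site parking provision? no] → not satisfied.
section 9 — Restricted Alteration: [Accredited Works (section 5)? no] OR [Accredited Proposal (section 4)? no] → not satisfied.
section 1 — Exempt Development: [the proposal retains the existing facade? no] OR [proposed ridge height: 16 m ≥ 17.8 m? no, so negated condition yes] OR [the proposal involves demolition of a listed structure? no] → satisfied.
section 7 — Relevant Development: [the proposal has been the subject of statutory consultation? yes] OR [the existing use is residential? no] → satisfied.
section 10 — Qualifying Scheme: [not an Exempt Development (section 1)? no] OR [Relevant Development (section 7)? yes] → satisfied.
section 12 — Tier II Project: [the site lies within the settlement boundary? yes] OR [the proposal is accompanied by an ecological survey? yes] OR [the existing use is non-residential? yes] → satisfied.
section 3 — Recognised Works: [the proposal is accompanied by an ecological survey? yes] OR [Tier II Project (section 12)? yes] → satisfied.
section 2 — Tier I Use: Restricted Alteration (section 9)? no; Qualifying Scheme (section 10)? yes; Recognised Works (section 3)? yes — 2 of 3 hold (need ≥2) → satisfied.

Yes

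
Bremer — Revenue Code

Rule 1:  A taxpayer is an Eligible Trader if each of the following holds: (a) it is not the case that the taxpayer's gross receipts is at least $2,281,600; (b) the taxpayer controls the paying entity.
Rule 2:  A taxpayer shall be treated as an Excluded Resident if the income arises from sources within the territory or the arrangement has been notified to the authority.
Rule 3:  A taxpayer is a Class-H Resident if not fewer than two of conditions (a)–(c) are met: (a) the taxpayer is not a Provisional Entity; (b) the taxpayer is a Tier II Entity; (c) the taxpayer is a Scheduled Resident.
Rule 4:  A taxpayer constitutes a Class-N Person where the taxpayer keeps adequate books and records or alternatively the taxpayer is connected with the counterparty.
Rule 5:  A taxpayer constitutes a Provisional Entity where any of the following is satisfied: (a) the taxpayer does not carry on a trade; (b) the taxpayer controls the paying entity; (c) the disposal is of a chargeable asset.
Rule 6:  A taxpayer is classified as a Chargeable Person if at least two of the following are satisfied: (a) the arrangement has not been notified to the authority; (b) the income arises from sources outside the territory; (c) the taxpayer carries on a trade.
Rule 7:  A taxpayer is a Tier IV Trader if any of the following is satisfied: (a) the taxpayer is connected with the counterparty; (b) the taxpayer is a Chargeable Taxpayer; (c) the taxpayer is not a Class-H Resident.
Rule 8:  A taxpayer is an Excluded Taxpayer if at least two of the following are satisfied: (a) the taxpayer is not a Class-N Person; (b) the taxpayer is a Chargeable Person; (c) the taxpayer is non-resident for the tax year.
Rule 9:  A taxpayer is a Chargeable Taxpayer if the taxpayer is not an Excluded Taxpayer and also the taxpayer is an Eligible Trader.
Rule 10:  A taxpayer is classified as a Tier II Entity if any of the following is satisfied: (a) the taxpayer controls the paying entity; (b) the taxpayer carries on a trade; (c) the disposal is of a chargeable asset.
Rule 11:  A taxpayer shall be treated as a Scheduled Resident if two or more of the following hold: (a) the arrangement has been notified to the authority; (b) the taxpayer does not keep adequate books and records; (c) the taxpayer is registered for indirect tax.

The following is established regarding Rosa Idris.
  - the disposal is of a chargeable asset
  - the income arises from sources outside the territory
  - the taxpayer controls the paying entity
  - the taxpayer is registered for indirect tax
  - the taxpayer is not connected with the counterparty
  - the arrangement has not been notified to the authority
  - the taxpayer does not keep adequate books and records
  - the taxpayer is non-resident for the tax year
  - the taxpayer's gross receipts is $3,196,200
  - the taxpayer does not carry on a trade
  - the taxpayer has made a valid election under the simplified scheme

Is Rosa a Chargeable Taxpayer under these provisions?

No

Under rule 4: the taxpayer keeps adequate books and records? no; or the taxpayer is connected with the counterparty? no. So the taxpayer is not a Class-N Person.
Under rule 6: the arrangement has not been notified to the authority? yes; the income arises from sources outside the territory? yes; the taxpayer carries on a trade? no — 2 of 3 hold (need ≥2) → satisfied.
Under rule 8: not a Class-N Person (rule 4)? yes; Chargeable Person (rule 6)? yes; the taxpayer is non-resident for the tax year? yes — 3 of 3 hold (need ≥2) → satisfied.
Under rule 1: taxpayer's gross receipts: $3,196,200 ≥ $2,281,600? yes, so negated condition no; and the taxpayer controls the paying entity? yes. So the taxpayer is not an Eligible Trader.
Under rule 9: not an Excluded Taxpayer (rule 8)? no; and Eligible Trader (rule 1)? no. So the taxpayer is not a Chargeable Taxpayer.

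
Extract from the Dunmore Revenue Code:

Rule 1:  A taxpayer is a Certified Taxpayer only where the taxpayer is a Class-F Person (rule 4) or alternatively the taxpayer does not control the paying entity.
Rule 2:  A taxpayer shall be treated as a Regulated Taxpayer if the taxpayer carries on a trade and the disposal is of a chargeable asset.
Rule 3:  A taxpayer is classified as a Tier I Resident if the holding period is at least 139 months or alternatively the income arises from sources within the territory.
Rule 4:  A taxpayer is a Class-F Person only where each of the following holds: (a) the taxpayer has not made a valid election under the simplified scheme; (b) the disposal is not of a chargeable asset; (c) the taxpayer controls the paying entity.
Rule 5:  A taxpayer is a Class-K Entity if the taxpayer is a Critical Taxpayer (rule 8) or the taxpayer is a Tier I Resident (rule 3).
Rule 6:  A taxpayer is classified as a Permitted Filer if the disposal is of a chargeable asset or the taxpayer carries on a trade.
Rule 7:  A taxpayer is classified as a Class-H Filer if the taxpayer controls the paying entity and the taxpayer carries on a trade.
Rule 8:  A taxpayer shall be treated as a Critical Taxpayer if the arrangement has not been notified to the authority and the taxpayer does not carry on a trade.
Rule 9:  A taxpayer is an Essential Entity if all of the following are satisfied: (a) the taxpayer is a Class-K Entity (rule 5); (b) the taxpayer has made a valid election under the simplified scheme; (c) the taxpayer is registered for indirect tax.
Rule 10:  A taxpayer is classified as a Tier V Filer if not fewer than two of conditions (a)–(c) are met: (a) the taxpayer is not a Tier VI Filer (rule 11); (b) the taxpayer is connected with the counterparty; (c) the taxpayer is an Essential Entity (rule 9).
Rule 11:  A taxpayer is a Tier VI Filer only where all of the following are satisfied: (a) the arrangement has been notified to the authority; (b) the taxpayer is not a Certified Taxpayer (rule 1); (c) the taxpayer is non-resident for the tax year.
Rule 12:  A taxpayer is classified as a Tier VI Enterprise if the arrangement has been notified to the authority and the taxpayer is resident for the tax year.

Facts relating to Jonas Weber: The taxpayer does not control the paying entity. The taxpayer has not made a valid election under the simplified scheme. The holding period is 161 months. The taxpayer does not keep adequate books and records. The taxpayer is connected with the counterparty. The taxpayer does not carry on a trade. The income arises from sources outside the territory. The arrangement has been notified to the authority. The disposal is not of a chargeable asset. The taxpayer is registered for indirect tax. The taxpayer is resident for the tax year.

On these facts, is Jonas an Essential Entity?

No

rule 8 — Critical Taxpayer: [the arrangement has not been notified to the authority? no] AND [the taxpayer does not carry on a trade? yes] → not satisfied.
rule 3 — Tier I Resident: [holding period: 161 months ≥ 139 months? yes] OR [the income arises from sources within the territory? no] → satisfied.
rule 5 — Class-K Entity: [Critical Taxpayer (rule 8)? no] OR [Tier I Resident (rule 3)? yes] → satisfied.
rule 9 — Essential Entity: [Class-K Entity (rule 5)? yes] AND [the taxpayer has made a valid election under the simplified scheme? no] AND [the taxpayer is registered for indirect tax? yes] → not satisfied.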